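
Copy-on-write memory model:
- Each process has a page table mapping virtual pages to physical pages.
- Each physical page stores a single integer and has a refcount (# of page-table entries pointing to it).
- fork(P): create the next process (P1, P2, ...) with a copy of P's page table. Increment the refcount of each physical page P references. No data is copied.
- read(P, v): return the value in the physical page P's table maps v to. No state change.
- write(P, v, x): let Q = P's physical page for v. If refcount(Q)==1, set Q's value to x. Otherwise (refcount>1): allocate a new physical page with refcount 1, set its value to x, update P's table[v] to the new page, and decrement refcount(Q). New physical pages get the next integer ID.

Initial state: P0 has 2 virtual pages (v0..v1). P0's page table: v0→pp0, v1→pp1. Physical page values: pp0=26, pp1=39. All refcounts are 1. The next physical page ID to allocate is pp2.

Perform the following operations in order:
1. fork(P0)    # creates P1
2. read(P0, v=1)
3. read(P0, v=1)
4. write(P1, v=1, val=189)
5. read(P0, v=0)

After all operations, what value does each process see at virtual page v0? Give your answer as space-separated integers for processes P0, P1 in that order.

Answer: 26 26

Derivation:
Op 1: fork(P0) -> P1. 2 ppages; refcounts: pp0:2 pp1:2
Op 2: read(P0, v1) -> 39. No state change.
Op 3: read(P0, v1) -> 39. No state change.
Op 4: write(P1, v1, 189). refcount(pp1)=2>1 -> COPY to pp2. 3 ppages; refcounts: pp0:2 pp1:1 pp2:1
Op 5: read(P0, v0) -> 26. No state change.
P0: v0 -> pp0 = 26
P1: v0 -> pp0 = 26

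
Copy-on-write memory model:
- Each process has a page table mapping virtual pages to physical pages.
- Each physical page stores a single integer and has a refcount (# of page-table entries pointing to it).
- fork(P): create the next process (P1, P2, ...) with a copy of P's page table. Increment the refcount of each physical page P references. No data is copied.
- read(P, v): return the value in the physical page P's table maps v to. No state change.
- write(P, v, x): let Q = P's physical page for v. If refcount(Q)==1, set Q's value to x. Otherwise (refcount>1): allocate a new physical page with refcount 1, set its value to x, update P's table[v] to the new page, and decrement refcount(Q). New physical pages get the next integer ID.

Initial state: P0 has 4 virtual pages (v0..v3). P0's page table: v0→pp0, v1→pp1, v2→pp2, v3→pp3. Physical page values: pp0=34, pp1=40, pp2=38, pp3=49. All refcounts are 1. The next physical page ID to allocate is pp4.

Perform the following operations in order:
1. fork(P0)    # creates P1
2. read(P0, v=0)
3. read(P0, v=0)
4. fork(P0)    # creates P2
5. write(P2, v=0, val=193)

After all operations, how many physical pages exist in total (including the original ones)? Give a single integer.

Answer: 5

Derivation:
Op 1: fork(P0) -> P1. 4 ppages; refcounts: pp0:2 pp1:2 pp2:2 pp3:2
Op 2: read(P0, v0) -> 34. No state change.
Op 3: read(P0, v0) -> 34. No state change.
Op 4: fork(P0) -> P2. 4 ppages; refcounts: pp0:3 pp1:3 pp2:3 pp3:3
Op 5: write(P2, v0, 193). refcount(pp0)=3>1 -> COPY to pp4. 5 ppages; refcounts: pp0:2 pp1:3 pp2:3 pp3:3 pp4:1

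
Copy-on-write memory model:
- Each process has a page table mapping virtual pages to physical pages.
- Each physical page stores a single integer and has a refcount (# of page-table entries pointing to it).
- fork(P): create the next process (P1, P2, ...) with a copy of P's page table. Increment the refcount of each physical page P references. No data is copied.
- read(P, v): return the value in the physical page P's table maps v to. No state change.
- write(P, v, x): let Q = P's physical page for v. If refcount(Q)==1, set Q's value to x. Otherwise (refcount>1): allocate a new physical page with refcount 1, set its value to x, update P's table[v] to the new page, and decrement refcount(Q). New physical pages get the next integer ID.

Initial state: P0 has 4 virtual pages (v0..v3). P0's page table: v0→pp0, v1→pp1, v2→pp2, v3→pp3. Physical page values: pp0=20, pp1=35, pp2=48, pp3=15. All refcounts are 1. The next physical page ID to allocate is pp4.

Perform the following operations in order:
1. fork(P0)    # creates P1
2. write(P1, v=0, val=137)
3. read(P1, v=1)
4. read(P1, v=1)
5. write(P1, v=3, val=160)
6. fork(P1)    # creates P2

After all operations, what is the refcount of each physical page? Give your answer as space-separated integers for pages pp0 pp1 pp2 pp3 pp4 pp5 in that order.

Op 1: fork(P0) -> P1. 4 ppages; refcounts: pp0:2 pp1:2 pp2:2 pp3:2
Op 2: write(P1, v0, 137). refcount(pp0)=2>1 -> COPY to pp4. 5 ppages; refcounts: pp0:1 pp1:2 pp2:2 pp3:2 pp4:1
Op 3: read(P1, v1) -> 35. No state change.
Op 4: read(P1, v1) -> 35. No state change.
Op 5: write(P1, v3, 160). refcount(pp3)=2>1 -> COPY to pp5. 6 ppages; refcounts: pp0:1 pp1:2 pp2:2 pp3:1 pp4:1 pp5:1
Op 6: fork(P1) -> P2. 6 ppages; refcounts: pp0:1 pp1:3 pp2:3 pp3:1 pp4:2 pp5:2

Answer: 1 3 3 1 2 2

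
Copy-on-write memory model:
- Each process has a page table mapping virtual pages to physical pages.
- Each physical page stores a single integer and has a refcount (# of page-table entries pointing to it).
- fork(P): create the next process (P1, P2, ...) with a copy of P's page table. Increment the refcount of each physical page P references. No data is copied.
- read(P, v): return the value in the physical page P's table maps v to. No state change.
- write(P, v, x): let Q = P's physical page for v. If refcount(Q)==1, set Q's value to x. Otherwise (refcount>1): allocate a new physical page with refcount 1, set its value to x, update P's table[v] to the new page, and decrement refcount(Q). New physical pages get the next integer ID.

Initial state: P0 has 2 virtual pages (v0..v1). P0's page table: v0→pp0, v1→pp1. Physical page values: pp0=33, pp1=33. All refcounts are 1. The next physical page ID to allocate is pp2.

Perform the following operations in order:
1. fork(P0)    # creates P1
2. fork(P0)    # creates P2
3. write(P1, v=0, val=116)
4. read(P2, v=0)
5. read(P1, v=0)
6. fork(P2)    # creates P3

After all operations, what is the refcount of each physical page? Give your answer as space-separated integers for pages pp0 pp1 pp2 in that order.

Answer: 3 4 1

Derivation:
Op 1: fork(P0) -> P1. 2 ppages; refcounts: pp0:2 pp1:2
Op 2: fork(P0) -> P2. 2 ppages; refcounts: pp0:3 pp1:3
Op 3: write(P1, v0, 116). refcount(pp0)=3>1 -> COPY to pp2. 3 ppages; refcounts: pp0:2 pp1:3 pp2:1
Op 4: read(P2, v0) -> 33. No state change.
Op 5: read(P1, v0) -> 116. No state change.
Op 6: fork(P2) -> P3. 3 ppages; refcounts: pp0:3 pp1:4 pp2:1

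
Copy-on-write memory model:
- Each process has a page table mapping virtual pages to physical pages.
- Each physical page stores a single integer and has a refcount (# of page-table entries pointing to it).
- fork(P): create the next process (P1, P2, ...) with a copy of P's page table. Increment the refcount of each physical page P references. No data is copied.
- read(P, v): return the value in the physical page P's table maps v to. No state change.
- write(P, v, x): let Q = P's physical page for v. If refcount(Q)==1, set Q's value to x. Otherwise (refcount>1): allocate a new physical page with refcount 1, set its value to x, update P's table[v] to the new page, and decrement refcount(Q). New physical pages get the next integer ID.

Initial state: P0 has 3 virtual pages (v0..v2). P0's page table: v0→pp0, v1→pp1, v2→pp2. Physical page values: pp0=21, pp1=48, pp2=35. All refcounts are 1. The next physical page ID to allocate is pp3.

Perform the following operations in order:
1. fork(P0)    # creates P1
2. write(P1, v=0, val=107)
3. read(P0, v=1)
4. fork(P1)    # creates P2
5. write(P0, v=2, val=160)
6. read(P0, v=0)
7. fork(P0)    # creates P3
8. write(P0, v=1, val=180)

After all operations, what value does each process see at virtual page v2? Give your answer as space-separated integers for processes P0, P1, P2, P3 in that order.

Op 1: fork(P0) -> P1. 3 ppages; refcounts: pp0:2 pp1:2 pp2:2
Op 2: write(P1, v0, 107). refcount(pp0)=2>1 -> COPY to pp3. 4 ppages; refcounts: pp0:1 pp1:2 pp2:2 pp3:1
Op 3: read(P0, v1) -> 48. No state change.
Op 4: fork(P1) -> P2. 4 ppages; refcounts: pp0:1 pp1:3 pp2:3 pp3:2
Op 5: write(P0, v2, 160). refcount(pp2)=3>1 -> COPY to pp4. 5 ppages; refcounts: pp0:1 pp1:3 pp2:2 pp3:2 pp4:1
Op 6: read(P0, v0) -> 21. No state change.
Op 7: fork(P0) -> P3. 5 ppages; refcounts: pp0:2 pp1:4 pp2:2 pp3:2 pp4:2
Op 8: write(P0, v1, 180). refcount(pp1)=4>1 -> COPY to pp5. 6 ppages; refcounts: pp0:2 pp1:3 pp2:2 pp3:2 pp4:2 pp5:1
P0: v2 -> pp4 = 160
P1: v2 -> pp2 = 35
P2: v2 -> pp2 = 35
P3: v2 -> pp4 = 160

Answer: 160 35 35 160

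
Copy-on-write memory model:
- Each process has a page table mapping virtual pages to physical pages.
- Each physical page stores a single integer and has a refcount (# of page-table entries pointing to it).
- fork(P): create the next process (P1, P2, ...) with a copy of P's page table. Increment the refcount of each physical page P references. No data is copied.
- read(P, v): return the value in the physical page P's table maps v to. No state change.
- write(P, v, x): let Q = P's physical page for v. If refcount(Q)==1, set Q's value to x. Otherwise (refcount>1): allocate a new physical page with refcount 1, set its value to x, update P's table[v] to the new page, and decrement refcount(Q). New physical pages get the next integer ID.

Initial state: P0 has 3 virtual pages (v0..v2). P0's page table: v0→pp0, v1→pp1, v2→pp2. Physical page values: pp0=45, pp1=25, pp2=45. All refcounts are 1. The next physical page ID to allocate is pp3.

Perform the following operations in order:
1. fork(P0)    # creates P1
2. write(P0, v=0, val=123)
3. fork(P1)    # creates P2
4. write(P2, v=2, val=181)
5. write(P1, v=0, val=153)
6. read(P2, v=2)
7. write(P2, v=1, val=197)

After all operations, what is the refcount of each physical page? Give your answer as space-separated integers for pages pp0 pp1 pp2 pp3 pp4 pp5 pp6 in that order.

Op 1: fork(P0) -> P1. 3 ppages; refcounts: pp0:2 pp1:2 pp2:2
Op 2: write(P0, v0, 123). refcount(pp0)=2>1 -> COPY to pp3. 4 ppages; refcounts: pp0:1 pp1:2 pp2:2 pp3:1
Op 3: fork(P1) -> P2. 4 ppages; refcounts: pp0:2 pp1:3 pp2:3 pp3:1
Op 4: write(P2, v2, 181). refcount(pp2)=3>1 -> COPY to pp4. 5 ppages; refcounts: pp0:2 pp1:3 pp2:2 pp3:1 pp4:1
Op 5: write(P1, v0, 153). refcount(pp0)=2>1 -> COPY to pp5. 6 ppages; refcounts: pp0:1 pp1:3 pp2:2 pp3:1 pp4:1 pp5:1
Op 6: read(P2, v2) -> 181. No state change.
Op 7: write(P2, v1, 197). refcount(pp1)=3>1 -> COPY to pp6. 7 ppages; refcounts: pp0:1 pp1:2 pp2:2 pp3:1 pp4:1 pp5:1 pp6:1

Answer: 1 2 2 1 1 1 1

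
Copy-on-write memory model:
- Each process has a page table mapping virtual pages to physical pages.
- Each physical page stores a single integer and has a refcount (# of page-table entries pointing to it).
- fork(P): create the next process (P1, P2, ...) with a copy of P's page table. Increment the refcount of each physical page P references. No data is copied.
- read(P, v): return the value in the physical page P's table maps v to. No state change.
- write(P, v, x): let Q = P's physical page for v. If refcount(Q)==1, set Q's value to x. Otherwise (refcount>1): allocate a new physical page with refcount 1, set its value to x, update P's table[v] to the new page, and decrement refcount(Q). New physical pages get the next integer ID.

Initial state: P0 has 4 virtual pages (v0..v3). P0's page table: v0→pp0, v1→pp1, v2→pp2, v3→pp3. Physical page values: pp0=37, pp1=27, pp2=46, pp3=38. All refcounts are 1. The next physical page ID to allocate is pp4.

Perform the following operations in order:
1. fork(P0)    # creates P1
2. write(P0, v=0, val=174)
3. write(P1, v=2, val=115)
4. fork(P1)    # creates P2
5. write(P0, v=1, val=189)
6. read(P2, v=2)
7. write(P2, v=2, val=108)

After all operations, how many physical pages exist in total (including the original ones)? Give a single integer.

Answer: 8

Derivation:
Op 1: fork(P0) -> P1. 4 ppages; refcounts: pp0:2 pp1:2 pp2:2 pp3:2
Op 2: write(P0, v0, 174). refcount(pp0)=2>1 -> COPY to pp4. 5 ppages; refcounts: pp0:1 pp1:2 pp2:2 pp3:2 pp4:1
Op 3: write(P1, v2, 115). refcount(pp2)=2>1 -> COPY to pp5. 6 ppages; refcounts: pp0:1 pp1:2 pp2:1 pp3:2 pp4:1 pp5:1
Op 4: fork(P1) -> P2. 6 ppages; refcounts: pp0:2 pp1:3 pp2:1 pp3:3 pp4:1 pp5:2
Op 5: write(P0, v1, 189). refcount(pp1)=3>1 -> COPY to pp6. 7 ppages; refcounts: pp0:2 pp1:2 pp2:1 pp3:3 pp4:1 pp5:2 pp6:1
Op 6: read(P2, v2) -> 115. No state change.
Op 7: write(P2, v2, 108). refcount(pp5)=2>1 -> COPY to pp7. 8 ppages; refcounts: pp0:2 pp1:2 pp2:1 pp3:3 pp4:1 pp5:1 pp6:1 pp7:1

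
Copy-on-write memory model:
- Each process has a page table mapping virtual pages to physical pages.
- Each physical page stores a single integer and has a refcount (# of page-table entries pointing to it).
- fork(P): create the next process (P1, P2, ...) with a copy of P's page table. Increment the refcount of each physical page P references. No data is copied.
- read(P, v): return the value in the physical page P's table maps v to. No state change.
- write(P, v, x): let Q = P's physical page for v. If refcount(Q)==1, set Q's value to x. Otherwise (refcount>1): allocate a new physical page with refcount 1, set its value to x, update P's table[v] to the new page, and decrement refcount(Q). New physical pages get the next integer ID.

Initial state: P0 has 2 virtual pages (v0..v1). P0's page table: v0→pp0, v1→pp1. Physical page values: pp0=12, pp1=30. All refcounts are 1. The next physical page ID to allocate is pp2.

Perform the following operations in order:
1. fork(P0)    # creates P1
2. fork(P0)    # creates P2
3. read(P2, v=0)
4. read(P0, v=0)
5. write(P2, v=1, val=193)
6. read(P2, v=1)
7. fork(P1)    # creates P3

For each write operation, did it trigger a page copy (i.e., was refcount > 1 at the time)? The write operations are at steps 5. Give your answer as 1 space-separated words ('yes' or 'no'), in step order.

Op 1: fork(P0) -> P1. 2 ppages; refcounts: pp0:2 pp1:2
Op 2: fork(P0) -> P2. 2 ppages; refcounts: pp0:3 pp1:3
Op 3: read(P2, v0) -> 12. No state change.
Op 4: read(P0, v0) -> 12. No state change.
Op 5: write(P2, v1, 193). refcount(pp1)=3>1 -> COPY to pp2. 3 ppages; refcounts: pp0:3 pp1:2 pp2:1
Op 6: read(P2, v1) -> 193. No state change.
Op 7: fork(P1) -> P3. 3 ppages; refcounts: pp0:4 pp1:3 pp2:1

yes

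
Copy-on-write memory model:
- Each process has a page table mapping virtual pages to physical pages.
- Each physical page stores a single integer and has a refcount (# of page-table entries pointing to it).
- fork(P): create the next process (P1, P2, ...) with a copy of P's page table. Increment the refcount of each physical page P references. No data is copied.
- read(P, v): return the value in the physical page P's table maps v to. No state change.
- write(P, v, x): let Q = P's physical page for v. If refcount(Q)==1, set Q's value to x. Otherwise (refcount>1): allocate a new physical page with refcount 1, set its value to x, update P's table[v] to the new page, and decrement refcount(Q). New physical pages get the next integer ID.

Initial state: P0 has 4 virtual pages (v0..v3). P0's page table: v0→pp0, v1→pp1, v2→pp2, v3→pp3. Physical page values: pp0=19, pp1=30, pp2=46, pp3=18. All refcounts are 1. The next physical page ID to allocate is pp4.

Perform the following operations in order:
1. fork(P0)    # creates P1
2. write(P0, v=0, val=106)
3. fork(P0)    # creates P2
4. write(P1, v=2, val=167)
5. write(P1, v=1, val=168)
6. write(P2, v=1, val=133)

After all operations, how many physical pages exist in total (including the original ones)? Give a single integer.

Op 1: fork(P0) -> P1. 4 ppages; refcounts: pp0:2 pp1:2 pp2:2 pp3:2
Op 2: write(P0, v0, 106). refcount(pp0)=2>1 -> COPY to pp4. 5 ppages; refcounts: pp0:1 pp1:2 pp2:2 pp3:2 pp4:1
Op 3: fork(P0) -> P2. 5 ppages; refcounts: pp0:1 pp1:3 pp2:3 pp3:3 pp4:2
Op 4: write(P1, v2, 167). refcount(pp2)=3>1 -> COPY to pp5. 6 ppages; refcounts: pp0:1 pp1:3 pp2:2 pp3:3 pp4:2 pp5:1
Op 5: write(P1, v1, 168). refcount(pp1)=3>1 -> COPY to pp6. 7 ppages; refcounts: pp0:1 pp1:2 pp2:2 pp3:3 pp4:2 pp5:1 pp6:1
Op 6: write(P2, v1, 133). refcount(pp1)=2>1 -> COPY to pp7. 8 ppages; refcounts: pp0:1 pp1:1 pp2:2 pp3:3 pp4:2 pp5:1 pp6:1 pp7:1

Answer: 8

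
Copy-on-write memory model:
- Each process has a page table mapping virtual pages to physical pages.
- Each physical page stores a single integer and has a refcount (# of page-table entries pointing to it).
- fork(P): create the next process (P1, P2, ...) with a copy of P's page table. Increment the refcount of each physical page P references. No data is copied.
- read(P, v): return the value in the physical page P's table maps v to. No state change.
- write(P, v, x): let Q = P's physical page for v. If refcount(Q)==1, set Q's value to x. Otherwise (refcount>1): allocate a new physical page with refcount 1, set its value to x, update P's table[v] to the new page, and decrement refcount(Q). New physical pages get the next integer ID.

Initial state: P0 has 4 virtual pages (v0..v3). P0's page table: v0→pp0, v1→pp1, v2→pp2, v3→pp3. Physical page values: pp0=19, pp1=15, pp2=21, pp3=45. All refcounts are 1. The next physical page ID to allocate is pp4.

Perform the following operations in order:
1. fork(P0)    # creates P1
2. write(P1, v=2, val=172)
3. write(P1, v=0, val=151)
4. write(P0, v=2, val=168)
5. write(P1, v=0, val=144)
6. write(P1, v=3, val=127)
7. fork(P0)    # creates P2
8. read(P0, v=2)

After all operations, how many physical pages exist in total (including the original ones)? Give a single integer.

Op 1: fork(P0) -> P1. 4 ppages; refcounts: pp0:2 pp1:2 pp2:2 pp3:2
Op 2: write(P1, v2, 172). refcount(pp2)=2>1 -> COPY to pp4. 5 ppages; refcounts: pp0:2 pp1:2 pp2:1 pp3:2 pp4:1
Op 3: write(P1, v0, 151). refcount(pp0)=2>1 -> COPY to pp5. 6 ppages; refcounts: pp0:1 pp1:2 pp2:1 pp3:2 pp4:1 pp5:1
Op 4: write(P0, v2, 168). refcount(pp2)=1 -> write in place. 6 ppages; refcounts: pp0:1 pp1:2 pp2:1 pp3:2 pp4:1 pp5:1
Op 5: write(P1, v0, 144). refcount(pp5)=1 -> write in place. 6 ppages; refcounts: pp0:1 pp1:2 pp2:1 pp3:2 pp4:1 pp5:1
Op 6: write(P1, v3, 127). refcount(pp3)=2>1 -> COPY to pp6. 7 ppages; refcounts: pp0:1 pp1:2 pp2:1 pp3:1 pp4:1 pp5:1 pp6:1
Op 7: fork(P0) -> P2. 7 ppages; refcounts: pp0:2 pp1:3 pp2:2 pp3:2 pp4:1 pp5:1 pp6:1
Op 8: read(P0, v2) -> 168. No state change.

Answer: 7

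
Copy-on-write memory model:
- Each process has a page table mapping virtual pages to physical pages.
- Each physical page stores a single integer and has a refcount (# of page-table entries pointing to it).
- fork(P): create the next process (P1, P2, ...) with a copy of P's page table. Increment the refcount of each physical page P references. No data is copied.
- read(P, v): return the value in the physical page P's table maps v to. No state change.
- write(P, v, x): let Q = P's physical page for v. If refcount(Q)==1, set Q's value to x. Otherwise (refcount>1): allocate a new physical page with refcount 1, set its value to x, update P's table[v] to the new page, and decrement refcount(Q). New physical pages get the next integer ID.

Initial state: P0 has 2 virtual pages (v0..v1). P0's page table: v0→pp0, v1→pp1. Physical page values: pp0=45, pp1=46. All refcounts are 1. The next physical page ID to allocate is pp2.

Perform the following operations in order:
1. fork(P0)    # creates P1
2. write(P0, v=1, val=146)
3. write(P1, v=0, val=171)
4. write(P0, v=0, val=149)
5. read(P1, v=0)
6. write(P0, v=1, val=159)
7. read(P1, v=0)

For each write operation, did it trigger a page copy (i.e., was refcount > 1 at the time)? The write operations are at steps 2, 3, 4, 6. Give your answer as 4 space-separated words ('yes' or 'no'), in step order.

Op 1: fork(P0) -> P1. 2 ppages; refcounts: pp0:2 pp1:2
Op 2: write(P0, v1, 146). refcount(pp1)=2>1 -> COPY to pp2. 3 ppages; refcounts: pp0:2 pp1:1 pp2:1
Op 3: write(P1, v0, 171). refcount(pp0)=2>1 -> COPY to pp3. 4 ppages; refcounts: pp0:1 pp1:1 pp2:1 pp3:1
Op 4: write(P0, v0, 149). refcount(pp0)=1 -> write in place. 4 ppages; refcounts: pp0:1 pp1:1 pp2:1 pp3:1
Op 5: read(P1, v0) -> 171. No state change.
Op 6: write(P0, v1, 159). refcount(pp2)=1 -> write in place. 4 ppages; refcounts: pp0:1 pp1:1 pp2:1 pp3:1
Op 7: read(P1, v0) -> 171. No state change.

yes yes no no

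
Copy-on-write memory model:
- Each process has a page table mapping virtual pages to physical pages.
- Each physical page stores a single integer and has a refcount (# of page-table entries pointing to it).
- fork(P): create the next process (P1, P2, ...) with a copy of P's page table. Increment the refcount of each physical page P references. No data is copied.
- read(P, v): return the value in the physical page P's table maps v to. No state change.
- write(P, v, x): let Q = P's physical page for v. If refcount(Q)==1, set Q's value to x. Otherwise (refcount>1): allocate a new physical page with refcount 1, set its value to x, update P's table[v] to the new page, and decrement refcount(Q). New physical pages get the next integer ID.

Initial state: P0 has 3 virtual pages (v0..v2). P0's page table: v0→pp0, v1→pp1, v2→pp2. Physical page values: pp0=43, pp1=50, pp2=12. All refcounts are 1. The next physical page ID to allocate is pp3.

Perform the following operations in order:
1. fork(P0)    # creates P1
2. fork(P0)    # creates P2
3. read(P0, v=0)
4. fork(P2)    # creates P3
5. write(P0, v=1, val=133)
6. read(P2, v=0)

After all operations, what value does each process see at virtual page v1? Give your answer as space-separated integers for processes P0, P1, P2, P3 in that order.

Answer: 133 50 50 50

Derivation:
Op 1: fork(P0) -> P1. 3 ppages; refcounts: pp0:2 pp1:2 pp2:2
Op 2: fork(P0) -> P2. 3 ppages; refcounts: pp0:3 pp1:3 pp2:3
Op 3: read(P0, v0) -> 43. No state change.
Op 4: fork(P2) -> P3. 3 ppages; refcounts: pp0:4 pp1:4 pp2:4
Op 5: write(P0, v1, 133). refcount(pp1)=4>1 -> COPY to pp3. 4 ppages; refcounts: pp0:4 pp1:3 pp2:4 pp3:1
Op 6: read(P2, v0) -> 43. No state change.
P0: v1 -> pp3 = 133
P1: v1 -> pp1 = 50
P2: v1 -> pp1 = 50
P3: v1 -> pp1 = 50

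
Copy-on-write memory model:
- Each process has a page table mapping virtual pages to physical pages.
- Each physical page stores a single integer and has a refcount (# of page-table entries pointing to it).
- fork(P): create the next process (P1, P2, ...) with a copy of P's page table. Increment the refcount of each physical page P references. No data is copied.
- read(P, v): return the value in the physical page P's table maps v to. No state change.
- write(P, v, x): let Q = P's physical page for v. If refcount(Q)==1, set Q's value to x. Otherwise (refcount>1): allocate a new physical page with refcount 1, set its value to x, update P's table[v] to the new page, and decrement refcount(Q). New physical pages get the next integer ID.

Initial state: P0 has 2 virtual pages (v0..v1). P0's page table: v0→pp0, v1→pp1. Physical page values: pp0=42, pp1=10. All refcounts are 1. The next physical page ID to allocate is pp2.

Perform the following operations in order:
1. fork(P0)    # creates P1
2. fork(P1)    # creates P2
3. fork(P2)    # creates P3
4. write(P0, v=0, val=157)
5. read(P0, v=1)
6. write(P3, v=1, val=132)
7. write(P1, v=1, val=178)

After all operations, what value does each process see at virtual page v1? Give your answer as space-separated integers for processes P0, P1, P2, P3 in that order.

Op 1: fork(P0) -> P1. 2 ppages; refcounts: pp0:2 pp1:2
Op 2: fork(P1) -> P2. 2 ppages; refcounts: pp0:3 pp1:3
Op 3: fork(P2) -> P3. 2 ppages; refcounts: pp0:4 pp1:4
Op 4: write(P0, v0, 157). refcount(pp0)=4>1 -> COPY to pp2. 3 ppages; refcounts: pp0:3 pp1:4 pp2:1
Op 5: read(P0, v1) -> 10. No state change.
Op 6: write(P3, v1, 132). refcount(pp1)=4>1 -> COPY to pp3. 4 ppages; refcounts: pp0:3 pp1:3 pp2:1 pp3:1
Op 7: write(P1, v1, 178). refcount(pp1)=3>1 -> COPY to pp4. 5 ppages; refcounts: pp0:3 pp1:2 pp2:1 pp3:1 pp4:1
P0: v1 -> pp1 = 10
P1: v1 -> pp4 = 178
P2: v1 -> pp1 = 10
P3: v1 -> pp3 = 132

Answer: 10 178 10 132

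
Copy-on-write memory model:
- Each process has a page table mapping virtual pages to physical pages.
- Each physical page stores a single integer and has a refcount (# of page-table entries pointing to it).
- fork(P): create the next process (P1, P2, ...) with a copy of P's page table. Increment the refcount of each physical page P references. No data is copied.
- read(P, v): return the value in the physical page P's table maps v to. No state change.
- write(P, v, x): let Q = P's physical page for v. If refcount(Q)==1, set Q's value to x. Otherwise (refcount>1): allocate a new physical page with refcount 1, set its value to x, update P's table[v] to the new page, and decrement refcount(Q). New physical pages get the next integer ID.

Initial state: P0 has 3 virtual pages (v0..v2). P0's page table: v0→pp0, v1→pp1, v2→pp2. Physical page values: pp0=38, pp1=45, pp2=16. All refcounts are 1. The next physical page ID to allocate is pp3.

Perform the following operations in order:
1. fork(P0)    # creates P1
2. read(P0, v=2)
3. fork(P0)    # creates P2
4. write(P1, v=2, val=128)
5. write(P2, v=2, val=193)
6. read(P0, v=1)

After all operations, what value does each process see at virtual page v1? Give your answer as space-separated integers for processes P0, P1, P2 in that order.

Op 1: fork(P0) -> P1. 3 ppages; refcounts: pp0:2 pp1:2 pp2:2
Op 2: read(P0, v2) -> 16. No state change.
Op 3: fork(P0) -> P2. 3 ppages; refcounts: pp0:3 pp1:3 pp2:3
Op 4: write(P1, v2, 128). refcount(pp2)=3>1 -> COPY to pp3. 4 ppages; refcounts: pp0:3 pp1:3 pp2:2 pp3:1
Op 5: write(P2, v2, 193). refcount(pp2)=2>1 -> COPY to pp4. 5 ppages; refcounts: pp0:3 pp1:3 pp2:1 pp3:1 pp4:1
Op 6: read(P0, v1) -> 45. No state change.
P0: v1 -> pp1 = 45
P1: v1 -> pp1 = 45
P2: v1 -> pp1 = 45

Answer: 45 45 45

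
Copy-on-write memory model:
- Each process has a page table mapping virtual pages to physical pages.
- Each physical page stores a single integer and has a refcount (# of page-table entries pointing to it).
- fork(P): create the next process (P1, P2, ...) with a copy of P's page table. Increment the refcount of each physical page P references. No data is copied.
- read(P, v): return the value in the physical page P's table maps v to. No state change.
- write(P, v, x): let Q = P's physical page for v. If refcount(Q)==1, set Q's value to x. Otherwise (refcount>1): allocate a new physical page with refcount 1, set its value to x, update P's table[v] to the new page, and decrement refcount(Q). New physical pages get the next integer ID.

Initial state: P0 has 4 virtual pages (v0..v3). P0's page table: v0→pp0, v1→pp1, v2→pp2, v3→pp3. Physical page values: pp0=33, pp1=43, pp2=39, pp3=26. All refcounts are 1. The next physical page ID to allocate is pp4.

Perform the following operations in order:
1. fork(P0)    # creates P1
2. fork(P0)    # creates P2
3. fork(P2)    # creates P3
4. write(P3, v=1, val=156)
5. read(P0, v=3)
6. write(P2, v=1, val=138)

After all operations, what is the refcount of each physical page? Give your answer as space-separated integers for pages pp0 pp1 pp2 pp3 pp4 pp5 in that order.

Answer: 4 2 4 4 1 1

Derivation:
Op 1: fork(P0) -> P1. 4 ppages; refcounts: pp0:2 pp1:2 pp2:2 pp3:2
Op 2: fork(P0) -> P2. 4 ppages; refcounts: pp0:3 pp1:3 pp2:3 pp3:3
Op 3: fork(P2) -> P3. 4 ppages; refcounts: pp0:4 pp1:4 pp2:4 pp3:4
Op 4: write(P3, v1, 156). refcount(pp1)=4>1 -> COPY to pp4. 5 ppages; refcounts: pp0:4 pp1:3 pp2:4 pp3:4 pp4:1
Op 5: read(P0, v3) -> 26. No state change.
Op 6: write(P2, v1, 138). refcount(pp1)=3>1 -> COPY to pp5. 6 ppages; refcounts: pp0:4 pp1:2 pp2:4 pp3:4 pp4:1 pp5:1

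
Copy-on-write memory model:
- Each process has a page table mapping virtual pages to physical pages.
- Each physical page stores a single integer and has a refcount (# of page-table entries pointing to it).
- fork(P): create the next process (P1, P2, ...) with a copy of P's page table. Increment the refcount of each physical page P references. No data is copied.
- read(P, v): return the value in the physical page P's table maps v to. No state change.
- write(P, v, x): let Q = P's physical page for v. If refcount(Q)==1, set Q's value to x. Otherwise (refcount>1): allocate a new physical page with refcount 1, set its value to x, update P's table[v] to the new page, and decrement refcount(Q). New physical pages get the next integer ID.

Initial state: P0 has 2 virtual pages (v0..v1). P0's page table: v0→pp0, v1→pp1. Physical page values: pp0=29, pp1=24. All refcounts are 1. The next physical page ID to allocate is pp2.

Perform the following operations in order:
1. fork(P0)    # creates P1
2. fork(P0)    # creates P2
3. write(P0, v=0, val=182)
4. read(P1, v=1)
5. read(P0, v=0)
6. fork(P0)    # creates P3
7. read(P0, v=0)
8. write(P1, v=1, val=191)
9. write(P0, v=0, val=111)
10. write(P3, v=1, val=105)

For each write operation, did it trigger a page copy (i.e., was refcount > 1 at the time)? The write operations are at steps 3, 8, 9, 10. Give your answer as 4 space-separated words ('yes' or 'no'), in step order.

Op 1: fork(P0) -> P1. 2 ppages; refcounts: pp0:2 pp1:2
Op 2: fork(P0) -> P2. 2 ppages; refcounts: pp0:3 pp1:3
Op 3: write(P0, v0, 182). refcount(pp0)=3>1 -> COPY to pp2. 3 ppages; refcounts: pp0:2 pp1:3 pp2:1
Op 4: read(P1, v1) -> 24. No state change.
Op 5: read(P0, v0) -> 182. No state change.
Op 6: fork(P0) -> P3. 3 ppages; refcounts: pp0:2 pp1:4 pp2:2
Op 7: read(P0, v0) -> 182. No state change.
Op 8: write(P1, v1, 191). refcount(pp1)=4>1 -> COPY to pp3. 4 ppages; refcounts: pp0:2 pp1:3 pp2:2 pp3:1
Op 9: write(P0, v0, 111). refcount(pp2)=2>1 -> COPY to pp4. 5 ppages; refcounts: pp0:2 pp1:3 pp2:1 pp3:1 pp4:1
Op 10: write(P3, v1, 105). refcount(pp1)=3>1 -> COPY to pp5. 6 ppages; refcounts: pp0:2 pp1:2 pp2:1 pp3:1 pp4:1 pp5:1

yes yes yes yes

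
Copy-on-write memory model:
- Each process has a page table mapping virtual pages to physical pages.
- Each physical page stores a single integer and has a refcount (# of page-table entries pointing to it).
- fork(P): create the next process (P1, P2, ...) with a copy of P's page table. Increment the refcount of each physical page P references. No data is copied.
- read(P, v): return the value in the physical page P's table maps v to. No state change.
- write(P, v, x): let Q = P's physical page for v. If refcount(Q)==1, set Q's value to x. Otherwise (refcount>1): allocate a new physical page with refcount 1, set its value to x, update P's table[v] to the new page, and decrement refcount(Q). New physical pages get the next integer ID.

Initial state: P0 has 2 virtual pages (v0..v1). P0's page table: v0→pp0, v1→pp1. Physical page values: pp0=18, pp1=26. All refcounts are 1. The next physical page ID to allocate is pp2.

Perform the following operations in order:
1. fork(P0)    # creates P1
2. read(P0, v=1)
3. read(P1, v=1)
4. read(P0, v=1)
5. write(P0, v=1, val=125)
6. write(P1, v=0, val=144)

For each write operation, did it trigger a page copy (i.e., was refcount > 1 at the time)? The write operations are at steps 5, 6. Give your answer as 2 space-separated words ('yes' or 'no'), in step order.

Op 1: fork(P0) -> P1. 2 ppages; refcounts: pp0:2 pp1:2
Op 2: read(P0, v1) -> 26. No state change.
Op 3: read(P1, v1) -> 26. No state change.
Op 4: read(P0, v1) -> 26. No state change.
Op 5: write(P0, v1, 125). refcount(pp1)=2>1 -> COPY to pp2. 3 ppages; refcounts: pp0:2 pp1:1 pp2:1
Op 6: write(P1, v0, 144). refcount(pp0)=2>1 -> COPY to pp3. 4 ppages; refcounts: pp0:1 pp1:1 pp2:1 pp3:1

yes yes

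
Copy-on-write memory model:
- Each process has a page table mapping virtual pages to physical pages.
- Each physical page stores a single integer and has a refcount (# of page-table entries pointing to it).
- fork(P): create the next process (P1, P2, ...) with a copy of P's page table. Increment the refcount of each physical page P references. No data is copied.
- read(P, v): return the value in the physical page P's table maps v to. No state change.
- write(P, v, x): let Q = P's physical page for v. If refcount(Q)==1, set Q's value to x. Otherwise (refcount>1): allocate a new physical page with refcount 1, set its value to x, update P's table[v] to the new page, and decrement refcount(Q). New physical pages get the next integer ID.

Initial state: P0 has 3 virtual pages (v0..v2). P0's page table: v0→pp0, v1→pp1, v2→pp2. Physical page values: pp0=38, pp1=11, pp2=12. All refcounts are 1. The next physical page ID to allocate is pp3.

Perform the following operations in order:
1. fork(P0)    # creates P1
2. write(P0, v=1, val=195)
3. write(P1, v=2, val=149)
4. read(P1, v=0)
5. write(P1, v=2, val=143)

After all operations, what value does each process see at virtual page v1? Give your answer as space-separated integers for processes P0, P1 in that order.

Op 1: fork(P0) -> P1. 3 ppages; refcounts: pp0:2 pp1:2 pp2:2
Op 2: write(P0, v1, 195). refcount(pp1)=2>1 -> COPY to pp3. 4 ppages; refcounts: pp0:2 pp1:1 pp2:2 pp3:1
Op 3: write(P1, v2, 149). refcount(pp2)=2>1 -> COPY to pp4. 5 ppages; refcounts: pp0:2 pp1:1 pp2:1 pp3:1 pp4:1
Op 4: read(P1, v0) -> 38. No state change.
Op 5: write(P1, v2, 143). refcount(pp4)=1 -> write in place. 5 ppages; refcounts: pp0:2 pp1:1 pp2:1 pp3:1 pp4:1
P0: v1 -> pp3 = 195
P1: v1 -> pp1 = 11

Answer: 195 11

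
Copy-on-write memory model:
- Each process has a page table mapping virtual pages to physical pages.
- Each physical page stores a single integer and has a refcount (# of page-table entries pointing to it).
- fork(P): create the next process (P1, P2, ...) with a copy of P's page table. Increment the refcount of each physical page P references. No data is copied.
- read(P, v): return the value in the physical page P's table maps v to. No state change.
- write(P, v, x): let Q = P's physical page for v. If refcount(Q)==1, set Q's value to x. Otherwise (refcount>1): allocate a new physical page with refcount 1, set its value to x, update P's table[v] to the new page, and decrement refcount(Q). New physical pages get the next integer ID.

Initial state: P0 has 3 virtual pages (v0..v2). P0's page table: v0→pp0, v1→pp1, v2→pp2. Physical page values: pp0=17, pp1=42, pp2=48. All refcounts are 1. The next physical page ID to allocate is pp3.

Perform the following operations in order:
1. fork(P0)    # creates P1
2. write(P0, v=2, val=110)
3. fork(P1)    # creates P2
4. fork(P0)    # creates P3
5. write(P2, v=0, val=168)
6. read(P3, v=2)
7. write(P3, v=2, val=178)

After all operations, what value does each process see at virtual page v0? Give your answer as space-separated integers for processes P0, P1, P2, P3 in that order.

Answer: 17 17 168 17

Derivation:
Op 1: fork(P0) -> P1. 3 ppages; refcounts: pp0:2 pp1:2 pp2:2
Op 2: write(P0, v2, 110). refcount(pp2)=2>1 -> COPY to pp3. 4 ppages; refcounts: pp0:2 pp1:2 pp2:1 pp3:1
Op 3: fork(P1) -> P2. 4 ppages; refcounts: pp0:3 pp1:3 pp2:2 pp3:1
Op 4: fork(P0) -> P3. 4 ppages; refcounts: pp0:4 pp1:4 pp2:2 pp3:2
Op 5: write(P2, v0, 168). refcount(pp0)=4>1 -> COPY to pp4. 5 ppages; refcounts: pp0:3 pp1:4 pp2:2 pp3:2 pp4:1
Op 6: read(P3, v2) -> 110. No state change.
Op 7: write(P3, v2, 178). refcount(pp3)=2>1 -> COPY to pp5. 6 ppages; refcounts: pp0:3 pp1:4 pp2:2 pp3:1 pp4:1 pp5:1
P0: v0 -> pp0 = 17
P1: v0 -> pp0 = 17
P2: v0 -> pp4 = 168
P3: v0 -> pp0 = 17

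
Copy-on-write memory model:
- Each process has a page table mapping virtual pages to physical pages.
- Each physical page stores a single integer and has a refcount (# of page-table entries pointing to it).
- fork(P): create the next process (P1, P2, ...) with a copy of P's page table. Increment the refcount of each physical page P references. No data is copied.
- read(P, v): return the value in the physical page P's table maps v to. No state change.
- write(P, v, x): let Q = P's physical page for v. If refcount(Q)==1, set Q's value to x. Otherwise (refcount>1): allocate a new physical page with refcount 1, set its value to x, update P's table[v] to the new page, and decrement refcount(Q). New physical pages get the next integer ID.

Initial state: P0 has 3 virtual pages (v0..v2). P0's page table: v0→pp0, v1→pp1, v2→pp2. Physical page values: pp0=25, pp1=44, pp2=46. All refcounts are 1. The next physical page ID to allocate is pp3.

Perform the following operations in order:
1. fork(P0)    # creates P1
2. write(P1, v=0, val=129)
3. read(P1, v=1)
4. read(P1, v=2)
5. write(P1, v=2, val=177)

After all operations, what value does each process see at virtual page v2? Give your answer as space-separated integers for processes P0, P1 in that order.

Op 1: fork(P0) -> P1. 3 ppages; refcounts: pp0:2 pp1:2 pp2:2
Op 2: write(P1, v0, 129). refcount(pp0)=2>1 -> COPY to pp3. 4 ppages; refcounts: pp0:1 pp1:2 pp2:2 pp3:1
Op 3: read(P1, v1) -> 44. No state change.
Op 4: read(P1, v2) -> 46. No state change.
Op 5: write(P1, v2, 177). refcount(pp2)=2>1 -> COPY to pp4. 5 ppages; refcounts: pp0:1 pp1:2 pp2:1 pp3:1 pp4:1
P0: v2 -> pp2 = 46
P1: v2 -> pp4 = 177

Answer: 46 177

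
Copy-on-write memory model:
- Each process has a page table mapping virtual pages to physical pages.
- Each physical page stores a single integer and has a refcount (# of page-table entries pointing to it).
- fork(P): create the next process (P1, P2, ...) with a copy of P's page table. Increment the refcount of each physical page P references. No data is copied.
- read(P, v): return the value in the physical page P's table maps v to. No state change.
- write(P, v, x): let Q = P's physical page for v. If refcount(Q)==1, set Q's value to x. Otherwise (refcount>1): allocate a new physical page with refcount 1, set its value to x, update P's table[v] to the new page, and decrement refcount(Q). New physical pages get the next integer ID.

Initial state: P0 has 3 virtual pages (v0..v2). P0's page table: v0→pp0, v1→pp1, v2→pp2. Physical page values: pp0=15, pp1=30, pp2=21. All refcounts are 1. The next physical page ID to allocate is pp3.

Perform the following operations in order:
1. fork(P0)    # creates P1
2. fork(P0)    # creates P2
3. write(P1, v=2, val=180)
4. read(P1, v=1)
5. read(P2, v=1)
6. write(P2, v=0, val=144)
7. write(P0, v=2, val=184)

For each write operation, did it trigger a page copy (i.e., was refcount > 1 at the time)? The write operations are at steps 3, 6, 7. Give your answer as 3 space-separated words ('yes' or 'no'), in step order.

Op 1: fork(P0) -> P1. 3 ppages; refcounts: pp0:2 pp1:2 pp2:2
Op 2: fork(P0) -> P2. 3 ppages; refcounts: pp0:3 pp1:3 pp2:3
Op 3: write(P1, v2, 180). refcount(pp2)=3>1 -> COPY to pp3. 4 ppages; refcounts: pp0:3 pp1:3 pp2:2 pp3:1
Op 4: read(P1, v1) -> 30. No state change.
Op 5: read(P2, v1) -> 30. No state change.
Op 6: write(P2, v0, 144). refcount(pp0)=3>1 -> COPY to pp4. 5 ppages; refcounts: pp0:2 pp1:3 pp2:2 pp3:1 pp4:1
Op 7: write(P0, v2, 184). refcount(pp2)=2>1 -> COPY to pp5. 6 ppages; refcounts: pp0:2 pp1:3 pp2:1 pp3:1 pp4:1 pp5:1

yes yes yes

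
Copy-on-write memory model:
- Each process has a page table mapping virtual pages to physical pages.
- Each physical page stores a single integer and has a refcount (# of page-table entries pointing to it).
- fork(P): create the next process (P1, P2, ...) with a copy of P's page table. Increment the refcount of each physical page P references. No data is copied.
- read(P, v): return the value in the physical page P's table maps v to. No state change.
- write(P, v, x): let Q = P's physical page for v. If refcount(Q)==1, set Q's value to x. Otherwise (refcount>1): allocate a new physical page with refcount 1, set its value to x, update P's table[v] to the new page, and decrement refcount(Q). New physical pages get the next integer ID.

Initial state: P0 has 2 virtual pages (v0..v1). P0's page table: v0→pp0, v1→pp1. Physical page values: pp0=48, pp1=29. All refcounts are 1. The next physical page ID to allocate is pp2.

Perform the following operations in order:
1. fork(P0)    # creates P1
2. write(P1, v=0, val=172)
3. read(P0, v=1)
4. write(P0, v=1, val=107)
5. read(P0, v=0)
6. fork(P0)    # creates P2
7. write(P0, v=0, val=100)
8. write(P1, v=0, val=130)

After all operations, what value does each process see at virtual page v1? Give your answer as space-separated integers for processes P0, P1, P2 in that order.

Op 1: fork(P0) -> P1. 2 ppages; refcounts: pp0:2 pp1:2
Op 2: write(P1, v0, 172). refcount(pp0)=2>1 -> COPY to pp2. 3 ppages; refcounts: pp0:1 pp1:2 pp2:1
Op 3: read(P0, v1) -> 29. No state change.
Op 4: write(P0, v1, 107). refcount(pp1)=2>1 -> COPY to pp3. 4 ppages; refcounts: pp0:1 pp1:1 pp2:1 pp3:1
Op 5: read(P0, v0) -> 48. No state change.
Op 6: fork(P0) -> P2. 4 ppages; refcounts: pp0:2 pp1:1 pp2:1 pp3:2
Op 7: write(P0, v0, 100). refcount(pp0)=2>1 -> COPY to pp4. 5 ppages; refcounts: pp0:1 pp1:1 pp2:1 pp3:2 pp4:1
Op 8: write(P1, v0, 130). refcount(pp2)=1 -> write in place. 5 ppages; refcounts: pp0:1 pp1:1 pp2:1 pp3:2 pp4:1
P0: v1 -> pp3 = 107
P1: v1 -> pp1 = 29
P2: v1 -> pp3 = 107

Answer: 107 29 107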